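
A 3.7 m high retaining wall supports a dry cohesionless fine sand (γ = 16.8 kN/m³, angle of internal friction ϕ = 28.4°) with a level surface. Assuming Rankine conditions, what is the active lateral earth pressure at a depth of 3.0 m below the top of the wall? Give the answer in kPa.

17.9 kPa

K_a = (1 − sin φ)/(1 + sin φ) = 0.3554.
σ_h = K_a γ z = 0.3554 × 16.8 × 3.0 = 17.91 kPa.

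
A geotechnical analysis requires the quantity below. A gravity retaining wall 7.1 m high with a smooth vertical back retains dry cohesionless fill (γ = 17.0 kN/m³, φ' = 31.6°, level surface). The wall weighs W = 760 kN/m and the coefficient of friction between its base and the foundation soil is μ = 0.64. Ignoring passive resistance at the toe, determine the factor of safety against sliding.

3.63

K_a = tan²(45° − 31.6°/2) = 0.3123.
P_a = ½K_aγH² = 0.5×0.3123×17.0×7.1² = 133.8 kN/m, acting at H/3 = 2.367 m above the base.
FS_sliding = μW / P_a = 0.64×760 / 133.8 = 3.634.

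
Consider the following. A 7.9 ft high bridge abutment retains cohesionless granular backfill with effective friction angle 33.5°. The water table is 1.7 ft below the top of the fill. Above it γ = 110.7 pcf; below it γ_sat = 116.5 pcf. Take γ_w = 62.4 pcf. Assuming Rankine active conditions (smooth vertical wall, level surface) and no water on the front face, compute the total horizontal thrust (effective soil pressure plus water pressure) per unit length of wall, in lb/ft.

K_a = tan²(45° − φ/2) = 0.2887.
γ' = 116.5 − 62.4 = 54.10 pcf. Depth below WT = 6.2 ft.
σ'_h at WT = K_a γ d_w = 54.33 psf; at base = 54.33 + K_a γ' × 6.2 = 151.2 psf.
P₁ (0–1.7 ft) = ½×54.33×1.7 = 46.18. P₂ (1.7–7.9 ft) = ½(54.33+151.2)×6.2 = 637.1.
P_w = ½ γ_w h₂² = 0.5×62.4×6.2² = 1199. Total = 46.18+637.1+1199 = 1883 lb/ft.

1880 lb/ft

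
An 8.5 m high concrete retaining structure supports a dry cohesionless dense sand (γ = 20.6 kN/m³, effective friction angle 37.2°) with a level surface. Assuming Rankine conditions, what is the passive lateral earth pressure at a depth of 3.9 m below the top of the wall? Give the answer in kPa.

K_p = (1 + sin φ)/(1 − sin φ) = 4.058.
σ_h = K_p γ z = 4.058 × 20.6 × 3.9 = 326.0 kPa.

326 kPa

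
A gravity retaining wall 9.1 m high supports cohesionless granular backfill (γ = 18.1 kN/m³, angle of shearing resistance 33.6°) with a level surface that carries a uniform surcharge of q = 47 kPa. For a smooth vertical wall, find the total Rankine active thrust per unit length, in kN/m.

K_a = tan²(45° − φ/2) = 0.2875.
Soil triangle: ½ K_a γ H² = 0.5×0.2875×18.1×9.1² = 215.5 kN/m.
Surcharge rectangle: K_a q H = 0.2875×47×9.1 = 123.0 kN/m.
Total = 215.5 + 123.0 = 338.4 kN/m.

338 kN/m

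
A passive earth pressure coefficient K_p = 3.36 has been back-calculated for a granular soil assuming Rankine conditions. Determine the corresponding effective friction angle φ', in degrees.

32.8°

K_p = (1+sin φ)/(1−sin φ) ⇒ sin φ = (K_p − 1)/(K_p + 1) = 0.5413.
φ = arcsin(0.5413) = 32.77°.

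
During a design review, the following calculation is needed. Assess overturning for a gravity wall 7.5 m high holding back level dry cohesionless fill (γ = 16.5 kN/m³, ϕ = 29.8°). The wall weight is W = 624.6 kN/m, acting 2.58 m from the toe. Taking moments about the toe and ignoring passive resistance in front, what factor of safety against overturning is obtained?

4.13

K_a = tan²(45° − 29.8°/2) = 0.3360.
P_a = ½K_aγH² = 0.5×0.3360×16.5×7.5² = 155.9 kN/m, acting at H/3 = 2.500 m above the base.
Overturning moment M_o = P_a × H/3 = 155.9 × 2.500 = 389.8.
Resisting moment M_r = W × 2.58 = 624.6 × 2.58 = 1611.
FS_overturning = M_r/M_o = 1611/389.8 = 4.134.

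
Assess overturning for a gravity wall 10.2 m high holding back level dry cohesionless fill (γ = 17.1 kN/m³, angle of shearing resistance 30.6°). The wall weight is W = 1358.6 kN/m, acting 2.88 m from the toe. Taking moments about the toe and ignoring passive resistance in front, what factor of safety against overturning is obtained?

K_a = tan²(45° − 30.6°/2) = 0.3253.
P_a = ½K_aγH² = 0.5×0.3253×17.1×10.2² = 289.4 kN/m, acting at H/3 = 3.400 m above the base.
Overturning moment M_o = P_a × H/3 = 289.4 × 3.400 = 984.0.
Resisting moment M_r = W × 2.88 = 1358.6 × 2.88 = 3913.
FS_overturning = M_r/M_o = 3913/984.0 = 3.976.

3.98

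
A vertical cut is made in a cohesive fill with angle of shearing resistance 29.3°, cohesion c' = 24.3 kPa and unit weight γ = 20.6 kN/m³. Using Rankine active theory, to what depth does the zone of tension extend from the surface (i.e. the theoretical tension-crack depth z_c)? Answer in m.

4.03 m

K_a = tan²(45° − 29.3°/2) = 0.3428; √K_a = 0.5855.
The active pressure is zero where K_a γ z = 2c√K_a, so z_c = 2c/(γ√K_a) = 2×24.3/(20.6×0.5855) = 4.029 m.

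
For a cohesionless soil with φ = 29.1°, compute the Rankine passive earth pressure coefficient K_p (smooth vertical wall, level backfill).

2.89

K_p = (1 + sin φ)/(1 − sin φ) = tan²(45° + 29.1°/2) = 2.894.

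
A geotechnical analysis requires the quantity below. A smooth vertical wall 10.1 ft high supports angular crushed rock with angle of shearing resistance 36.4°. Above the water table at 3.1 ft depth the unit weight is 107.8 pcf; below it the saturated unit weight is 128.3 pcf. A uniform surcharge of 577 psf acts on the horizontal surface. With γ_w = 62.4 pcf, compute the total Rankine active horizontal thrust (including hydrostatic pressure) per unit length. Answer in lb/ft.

K_a = tan²(45° − φ/2) = 0.2552.
γ' = 128.3 − 62.4 = 65.90 pcf. h₂ = H − d_w = 7.0 ft.
σ'_h: at surface K_a·q = 147.2; at WT K_a(q+γd_w) = 232.5; at base K_a(q+γd_w+γ'h₂) = 350.2 psf.
P₁ = ½(147.2+232.5)×3.1 = 588.6; P₂ = ½(232.5+350.2)×7.0 = 2039; P_w = ½γ_w h₂² = 1529.
Total = 588.6+2039+1529 = 4157 lb/ft.

4160 lb/ft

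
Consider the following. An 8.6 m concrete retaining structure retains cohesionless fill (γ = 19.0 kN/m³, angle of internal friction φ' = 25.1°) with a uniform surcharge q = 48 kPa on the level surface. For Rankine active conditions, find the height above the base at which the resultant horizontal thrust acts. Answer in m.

3.40 m

K_a = 0.4043.
Triangular part P₁ = ½K_aγH² = 284.1 at H/3 = 2.867 m; rectangular part P₂ = K_a q H = 166.9 at H/2 = 4.300 m.
ȳ = (P₁·2.867 + P₂·4.300)/(P₁+P₂) = 3.397 m.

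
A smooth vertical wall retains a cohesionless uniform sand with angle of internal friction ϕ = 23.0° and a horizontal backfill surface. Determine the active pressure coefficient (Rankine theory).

0.438

K_a = (1 − sin φ)/(1 + sin φ) = (1 − sin 23.0°)/(1 + sin 23.0°) = 0.4381.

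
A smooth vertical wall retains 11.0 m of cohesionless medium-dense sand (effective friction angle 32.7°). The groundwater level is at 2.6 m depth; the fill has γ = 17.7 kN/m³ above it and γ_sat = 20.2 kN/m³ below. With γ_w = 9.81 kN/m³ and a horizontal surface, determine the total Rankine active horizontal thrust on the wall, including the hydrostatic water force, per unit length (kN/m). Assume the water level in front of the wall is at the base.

K_a = tan²(45° − φ/2) = 0.2985.
γ' = 20.2 − 9.81 = 10.39 kN/m³. Depth below WT = 8.4 m.
σ'_h at WT = K_a γ d_w = 13.74 kPa; at base = 13.74 + K_a γ' × 8.4 = 39.79 kPa.
P₁ (0–2.6 m) = ½×13.74×2.6 = 17.86. P₂ (2.6–11.0 m) = ½(13.74+39.79)×8.4 = 224.8.
P_w = ½ γ_w h₂² = 0.5×9.81×8.4² = 346.1. Total = 17.86+224.8+346.1 = 588.8 kN/m.

589 kN/m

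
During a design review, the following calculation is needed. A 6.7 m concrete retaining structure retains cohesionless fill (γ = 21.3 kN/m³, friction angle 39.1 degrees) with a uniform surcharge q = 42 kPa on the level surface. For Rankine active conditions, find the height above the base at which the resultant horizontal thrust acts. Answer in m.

2.65 m

K_a = 0.2265.
Triangular part P₁ = ½K_aγH² = 108.3 at H/3 = 2.233 m; rectangular part P₂ = K_a q H = 63.73 at H/2 = 3.350 m.
ȳ = (P₁·2.233 + P₂·3.350)/(P₁+P₂) = 2.647 m.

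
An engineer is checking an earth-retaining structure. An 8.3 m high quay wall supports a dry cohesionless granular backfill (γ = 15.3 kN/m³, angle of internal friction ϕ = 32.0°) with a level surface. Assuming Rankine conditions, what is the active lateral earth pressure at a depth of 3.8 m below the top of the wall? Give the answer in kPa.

K_a = (1 − sin φ)/(1 + sin φ) = 0.3073.
σ_h = K_a γ z = 0.3073 × 15.3 × 3.8 = 17.86 kPa.

17.9 kPa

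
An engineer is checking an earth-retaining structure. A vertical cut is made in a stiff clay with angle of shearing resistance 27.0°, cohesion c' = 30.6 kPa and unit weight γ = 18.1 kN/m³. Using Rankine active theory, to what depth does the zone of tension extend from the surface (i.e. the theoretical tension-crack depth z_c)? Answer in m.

5.52 m

K_a = tan²(45° − 27.0°/2) = 0.3755; √K_a = 0.6128.
The active pressure is zero where K_a γ z = 2c√K_a, so z_c = 2c/(γ√K_a) = 2×30.6/(18.1×0.6128) = 5.518 m.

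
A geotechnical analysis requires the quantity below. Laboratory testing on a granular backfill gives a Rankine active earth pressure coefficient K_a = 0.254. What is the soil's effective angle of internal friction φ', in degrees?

36.5°

K_a = tan²(45° − φ/2) ⇒ 45° − φ/2 = arctan(√0.254) = 26.75°.
φ = 2(45° − 26.75°) = 36.51°.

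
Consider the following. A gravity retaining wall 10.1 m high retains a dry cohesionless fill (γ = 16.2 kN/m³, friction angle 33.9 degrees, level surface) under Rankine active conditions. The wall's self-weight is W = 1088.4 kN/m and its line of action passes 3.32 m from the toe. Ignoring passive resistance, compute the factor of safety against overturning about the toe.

K_a = tan²(45° − 33.9°/2) = 0.2839.
P_a = ½K_aγH² = 0.5×0.2839×16.2×10.1² = 234.6 kN/m, acting at H/3 = 3.367 m above the base.
Overturning moment M_o = P_a × H/3 = 234.6 × 3.367 = 789.8.
Resisting moment M_r = W × 3.32 = 1088.4 × 3.32 = 3613.
FS_overturning = M_r/M_o = 3613/789.8 = 4.575.

4.58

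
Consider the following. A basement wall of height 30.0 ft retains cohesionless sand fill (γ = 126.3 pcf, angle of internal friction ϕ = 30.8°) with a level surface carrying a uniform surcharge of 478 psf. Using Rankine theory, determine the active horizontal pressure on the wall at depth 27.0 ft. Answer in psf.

K_a = (1 − sin φ)/(1 + sin φ) = 0.3227.
σ_v = γz + q = 126.3 × 27.0 + 478 = 3888 psf.
σ_h = K_a σ_v = 0.3227 × 3888 = 1255 psf.

1250 psf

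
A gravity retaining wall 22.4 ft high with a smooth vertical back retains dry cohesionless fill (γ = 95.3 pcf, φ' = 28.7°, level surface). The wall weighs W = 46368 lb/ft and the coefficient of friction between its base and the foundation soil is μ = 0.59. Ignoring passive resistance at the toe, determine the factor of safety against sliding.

K_a = tan²(45° − 28.7°/2) = 0.3511.
P_a = ½K_aγH² = 0.5×0.3511×95.3×22.4² = 8396 lb/ft, acting at H/3 = 7.467 ft above the base.
FS_sliding = μW / P_a = 0.59×46368 / 8396 = 3.259.

3.26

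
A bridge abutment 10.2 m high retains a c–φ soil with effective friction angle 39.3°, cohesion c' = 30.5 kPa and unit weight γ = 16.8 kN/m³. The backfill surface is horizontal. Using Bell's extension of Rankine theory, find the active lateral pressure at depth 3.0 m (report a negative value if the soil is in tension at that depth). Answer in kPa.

K_a = (1 − sin φ)/(1 + sin φ) = 0.2245.
σ_a = K_a γ z − 2c√K_a = 0.2245×16.8×3.0 − 2×30.5×0.4738 = -17.59 kPa.

-17.6 kPa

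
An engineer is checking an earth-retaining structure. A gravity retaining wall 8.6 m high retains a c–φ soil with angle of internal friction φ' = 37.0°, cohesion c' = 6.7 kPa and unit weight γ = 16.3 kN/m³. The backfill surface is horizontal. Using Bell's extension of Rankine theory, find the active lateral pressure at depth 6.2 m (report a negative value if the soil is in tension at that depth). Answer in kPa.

18.4 kPa

K_a = (1 − sin φ)/(1 + sin φ) = 0.2486.
σ_a = K_a γ z − 2c√K_a = 0.2486×16.3×6.2 − 2×6.7×0.4986 = 18.44 kPa.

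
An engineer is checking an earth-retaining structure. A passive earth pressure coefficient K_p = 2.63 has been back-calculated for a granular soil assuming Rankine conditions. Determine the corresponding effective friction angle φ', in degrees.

26.7°

K_p = (1+sin φ)/(1−sin φ) ⇒ sin φ = (K_p − 1)/(K_p + 1) = 0.4490.
φ = arcsin(0.4490) = 26.68°.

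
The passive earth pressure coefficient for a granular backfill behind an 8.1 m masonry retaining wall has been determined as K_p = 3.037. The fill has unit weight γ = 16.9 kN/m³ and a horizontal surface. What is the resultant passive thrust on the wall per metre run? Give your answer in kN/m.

1680 kN/m

P = ½ K_p γ H² = 0.5 × 3.037 × 16.9 × 8.1² = 1684 kN/m.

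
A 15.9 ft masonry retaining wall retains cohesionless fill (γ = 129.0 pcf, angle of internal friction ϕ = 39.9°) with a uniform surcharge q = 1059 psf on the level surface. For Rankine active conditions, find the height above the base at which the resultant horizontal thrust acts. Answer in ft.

K_a = 0.2184.
Triangular part P₁ = ½K_aγH² = 3562 at H/3 = 5.300 ft; rectangular part P₂ = K_a q H = 3678 at H/2 = 7.950 ft.
ȳ = (P₁·5.300 + P₂·7.950)/(P₁+P₂) = 6.646 ft.

6.65 ft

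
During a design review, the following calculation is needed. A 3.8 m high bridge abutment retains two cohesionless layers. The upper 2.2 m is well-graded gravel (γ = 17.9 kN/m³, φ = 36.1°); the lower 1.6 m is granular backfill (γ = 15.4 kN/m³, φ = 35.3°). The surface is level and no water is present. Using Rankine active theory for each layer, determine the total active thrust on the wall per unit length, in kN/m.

K_a1 = tan²(45°−36.1°/2) = 0.2585; K_a2 = tan²(45°−35.3°/2) = 0.2675.
Layer 1: σ at base = K_a1 γ₁ h₁ = 10.18 kPa; P₁ = ½×10.18×2.2 = 11.20.
Layer 2: σ_v at top = γ₁h₁ = 39.38; σ_h top = K_a2×39.38 = 10.54; σ_h base = K_a2×(39.38+15.4×1.6) = 17.13.
P₂ = ½(10.54+17.13)×1.6 = 22.13. Total P_a = 11.20+22.13 = 33.33 kN/m.

33.3 kN/m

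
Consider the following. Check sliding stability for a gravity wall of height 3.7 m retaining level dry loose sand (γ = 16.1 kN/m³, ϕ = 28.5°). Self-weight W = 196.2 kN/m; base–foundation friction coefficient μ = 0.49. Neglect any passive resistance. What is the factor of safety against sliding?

2.46

K_a = tan²(45° − 28.5°/2) = 0.3540.
P_a = ½K_aγH² = 0.5×0.3540×16.1×3.7² = 39.01 kN/m, acting at H/3 = 1.233 m above the base.
FS_sliding = μW / P_a = 0.49×196.2 / 39.01 = 2.465.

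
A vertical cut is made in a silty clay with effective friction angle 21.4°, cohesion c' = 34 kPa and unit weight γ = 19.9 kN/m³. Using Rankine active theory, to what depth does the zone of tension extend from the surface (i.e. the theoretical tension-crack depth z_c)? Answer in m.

K_a = tan²(45° − 21.4°/2) = 0.4653; √K_a = 0.6822.
The active pressure is zero where K_a γ z = 2c√K_a, so z_c = 2c/(γ√K_a) = 2×34/(19.9×0.6822) = 5.009 m.

5.01 m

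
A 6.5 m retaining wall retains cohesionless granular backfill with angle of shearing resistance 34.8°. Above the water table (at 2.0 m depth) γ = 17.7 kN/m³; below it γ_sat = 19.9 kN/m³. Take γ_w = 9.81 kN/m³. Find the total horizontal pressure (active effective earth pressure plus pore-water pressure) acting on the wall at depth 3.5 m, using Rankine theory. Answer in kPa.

28.5 kPa

K_a = (1 − sin φ)/(1 + sin φ) = 0.2733.
γ' = 19.9 − 9.81 = 10.09 kN/m³.
Effective vertical stress at 3.5 m: σ'_v = 17.7×2.0 + 10.09×1.50 = 50.53 kPa.
σ'_h = K_a σ'_v = 0.2733 × 50.53 = 13.81 kPa; u = γ_w × 1.50 = 14.71 kPa.
Total σ_h = 13.81 + 14.71 = 28.53 kPa.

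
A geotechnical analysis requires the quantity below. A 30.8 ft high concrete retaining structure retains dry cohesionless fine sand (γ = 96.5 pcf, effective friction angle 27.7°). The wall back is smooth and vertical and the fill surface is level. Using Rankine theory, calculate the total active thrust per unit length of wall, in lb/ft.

K_a = tan²(45° − φ/2) = 0.3653.
P_a = ½ K_a γ H² = 0.5 × 0.3653 × 96.5 × 30.8² = 16720 lb/ft.

16700 lb/ft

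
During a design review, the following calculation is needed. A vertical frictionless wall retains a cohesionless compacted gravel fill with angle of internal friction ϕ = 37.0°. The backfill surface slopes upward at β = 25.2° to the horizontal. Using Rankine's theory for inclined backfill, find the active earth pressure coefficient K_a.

K_a = cos β · (cos β − √(cos²β − cos²φ)) / (cos β + √(cos²β − cos²φ)).
cos β = 0.9048, cos φ = 0.7986, √(cos²β − cos²φ) = 0.4253.
K_a = 0.9048 × (0.9048 − 0.4253)/(0.9048 + 0.4253) = 0.3262.

0.326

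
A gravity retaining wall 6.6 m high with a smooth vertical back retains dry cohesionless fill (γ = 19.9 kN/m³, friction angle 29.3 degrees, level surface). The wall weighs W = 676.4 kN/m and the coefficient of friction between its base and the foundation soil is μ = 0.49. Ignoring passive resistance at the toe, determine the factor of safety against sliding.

2.23

K_a = tan²(45° − 29.3°/2) = 0.3428.
P_a = ½K_aγH² = 0.5×0.3428×19.9×6.6² = 148.6 kN/m, acting at H/3 = 2.200 m above the base.
FS_sliding = μW / P_a = 0.49×676.4 / 148.6 = 2.230.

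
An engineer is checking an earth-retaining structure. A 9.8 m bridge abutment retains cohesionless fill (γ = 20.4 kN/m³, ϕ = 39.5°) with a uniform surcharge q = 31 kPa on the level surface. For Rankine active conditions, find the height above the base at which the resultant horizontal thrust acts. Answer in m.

3.65 m

K_a = 0.2224.
Triangular part P₁ = ½K_aγH² = 217.9 at H/3 = 3.267 m; rectangular part P₂ = K_a q H = 67.58 at H/2 = 4.900 m.
ȳ = (P₁·3.267 + P₂·4.900)/(P₁+P₂) = 3.653 m.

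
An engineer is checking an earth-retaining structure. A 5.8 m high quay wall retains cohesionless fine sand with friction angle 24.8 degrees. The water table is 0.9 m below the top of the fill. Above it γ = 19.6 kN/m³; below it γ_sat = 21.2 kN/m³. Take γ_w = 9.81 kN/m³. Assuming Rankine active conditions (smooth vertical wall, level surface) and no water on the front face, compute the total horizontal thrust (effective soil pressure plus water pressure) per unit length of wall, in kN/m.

212 kN/m

K_a = tan²(45° − φ/2) = 0.4090.
γ' = 21.2 − 9.81 = 11.39 kN/m³. Depth below WT = 4.9 m.
σ'_h at WT = K_a γ d_w = 7.215 kPa; at base = 7.215 + K_a γ' × 4.9 = 30.04 kPa.
P₁ (0–0.9 m) = ½×7.215×0.9 = 3.247. P₂ (0.9–5.8 m) = ½(7.215+30.04)×4.9 = 91.28.
P_w = ½ γ_w h₂² = 0.5×9.81×4.9² = 117.8. Total = 3.247+91.28+117.8 = 212.3 kN/m.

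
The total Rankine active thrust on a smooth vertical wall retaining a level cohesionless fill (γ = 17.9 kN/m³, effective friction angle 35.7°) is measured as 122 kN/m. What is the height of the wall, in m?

K_a = 0.2630. P_a = ½ K_a γ H² ⇒ H = √(2P_a/(K_a γ)).
H = √(2×122/(0.2630×17.9)) = 7.199 m.

7.20 m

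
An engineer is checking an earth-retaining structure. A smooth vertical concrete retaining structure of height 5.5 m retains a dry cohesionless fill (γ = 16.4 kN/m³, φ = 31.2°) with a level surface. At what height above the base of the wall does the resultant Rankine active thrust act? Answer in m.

1.83 m

K_a = 0.3175.
The pressure distribution is triangular, so the resultant acts at H/3 above the base = 5.5/3 = 1.833 m.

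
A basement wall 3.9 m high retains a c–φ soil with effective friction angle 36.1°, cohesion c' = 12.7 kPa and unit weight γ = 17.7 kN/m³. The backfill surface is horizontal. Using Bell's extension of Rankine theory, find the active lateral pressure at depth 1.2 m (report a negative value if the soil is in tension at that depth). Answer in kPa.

-7.42 kPa

K_a = (1 − sin φ)/(1 + sin φ) = 0.2585.
σ_a = K_a γ z − 2c√K_a = 0.2585×17.7×1.2 − 2×12.7×0.5084 = -7.424 kPa.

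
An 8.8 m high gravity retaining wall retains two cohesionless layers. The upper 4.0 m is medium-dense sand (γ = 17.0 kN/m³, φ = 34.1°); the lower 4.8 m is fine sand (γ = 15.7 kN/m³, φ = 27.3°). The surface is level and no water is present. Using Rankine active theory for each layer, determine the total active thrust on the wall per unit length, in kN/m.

227 kN/m

K_a1 = tan²(45°−34.1°/2) = 0.2815; K_a2 = tan²(45°−27.3°/2) = 0.3711.
Layer 1: σ at base = K_a1 γ₁ h₁ = 19.14 kPa; P₁ = ½×19.14×4.0 = 38.29.
Layer 2: σ_v at top = γ₁h₁ = 68.00; σ_h top = K_a2×68.00 = 25.24; σ_h base = K_a2×(68.00+15.7×4.8) = 53.21.
P₂ = ½(25.24+53.21)×4.8 = 188.3. Total P_a = 38.29+188.3 = 226.5 kN/m.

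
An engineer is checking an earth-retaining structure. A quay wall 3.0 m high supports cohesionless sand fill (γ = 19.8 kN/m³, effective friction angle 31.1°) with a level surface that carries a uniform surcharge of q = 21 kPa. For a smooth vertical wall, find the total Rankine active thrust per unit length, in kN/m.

48.5 kN/m

K_a = tan²(45° − φ/2) = 0.3188.
Soil triangle: ½ K_a γ H² = 0.5×0.3188×19.8×3.0² = 28.40 kN/m.
Surcharge rectangle: K_a q H = 0.3188×21×3.0 = 20.08 kN/m.
Total = 28.40 + 20.08 = 48.49 kN/m.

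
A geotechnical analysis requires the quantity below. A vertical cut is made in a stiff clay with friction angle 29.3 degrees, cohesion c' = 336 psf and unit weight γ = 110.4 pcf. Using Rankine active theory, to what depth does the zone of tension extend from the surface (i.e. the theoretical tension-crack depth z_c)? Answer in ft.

K_a = tan²(45° − 29.3°/2) = 0.3428; √K_a = 0.5855.
The active pressure is zero where K_a γ z = 2c√K_a, so z_c = 2c/(γ√K_a) = 2×336/(110.4×0.5855) = 10.40 ft.

10.4 ft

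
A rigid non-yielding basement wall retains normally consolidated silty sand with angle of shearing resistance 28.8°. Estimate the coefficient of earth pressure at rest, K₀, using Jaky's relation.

0.518

K₀ = 1 − sin φ' = 1 − sin 28.8° = 0.5182.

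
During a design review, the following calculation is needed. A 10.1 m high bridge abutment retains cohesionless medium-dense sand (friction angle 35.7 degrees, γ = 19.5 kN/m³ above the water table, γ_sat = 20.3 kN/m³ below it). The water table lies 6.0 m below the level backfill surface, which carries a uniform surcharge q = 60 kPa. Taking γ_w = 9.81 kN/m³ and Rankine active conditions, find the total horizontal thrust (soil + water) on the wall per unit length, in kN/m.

K_a = tan²(45° − φ/2) = 0.2630.
γ' = 20.3 − 9.81 = 10.49 kN/m³. h₂ = H − d_w = 4.1 m.
σ'_h: at surface K_a·q = 15.78; at WT K_a(q+γd_w) = 46.55; at base K_a(q+γd_w+γ'h₂) = 57.86 kPa.
P₁ = ½(15.78+46.55)×6.0 = 187.0; P₂ = ½(46.55+57.86)×4.1 = 214.0; P_w = ½γ_w h₂² = 82.45.
Total = 187.0+214.0+82.45 = 483.5 kN/m.

483 kN/m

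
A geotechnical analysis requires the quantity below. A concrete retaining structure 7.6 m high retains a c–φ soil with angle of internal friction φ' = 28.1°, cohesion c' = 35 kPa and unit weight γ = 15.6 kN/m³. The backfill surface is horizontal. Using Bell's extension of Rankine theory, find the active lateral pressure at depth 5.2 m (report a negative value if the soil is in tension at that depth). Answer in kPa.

K_a = (1 − sin φ)/(1 + sin φ) = 0.3596.
σ_a = K_a γ z − 2c√K_a = 0.3596×15.6×5.2 − 2×35×0.5997 = -12.81 kPa.

-12.8 kPa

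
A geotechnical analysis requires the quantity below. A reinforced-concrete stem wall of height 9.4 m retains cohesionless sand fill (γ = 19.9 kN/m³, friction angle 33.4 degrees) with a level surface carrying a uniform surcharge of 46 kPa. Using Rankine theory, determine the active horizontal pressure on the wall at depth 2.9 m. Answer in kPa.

30.1 kPa

K_a = (1 − sin φ)/(1 + sin φ) = 0.2899.
σ_v = γz + q = 19.9 × 2.9 + 46 = 103.7 kPa.
σ_h = K_a σ_v = 0.2899 × 103.7 = 30.07 kPa.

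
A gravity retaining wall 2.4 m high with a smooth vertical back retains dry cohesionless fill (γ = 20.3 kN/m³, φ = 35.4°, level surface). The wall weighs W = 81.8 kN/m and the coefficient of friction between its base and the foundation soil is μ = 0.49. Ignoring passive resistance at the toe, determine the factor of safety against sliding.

2.57

K_a = tan²(45° − 35.4°/2) = 0.2664.
P_a = ½K_aγH² = 0.5×0.2664×20.3×2.4² = 15.57 kN/m, acting at H/3 = 0.8000 m above the base.
FS_sliding = μW / P_a = 0.49×81.8 / 15.57 = 2.574.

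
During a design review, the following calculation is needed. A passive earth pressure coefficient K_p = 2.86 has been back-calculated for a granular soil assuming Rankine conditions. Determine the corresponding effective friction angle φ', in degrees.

28.8°

K_p = (1+sin φ)/(1−sin φ) ⇒ sin φ = (K_p − 1)/(K_p + 1) = 0.4819.
φ = arcsin(0.4819) = 28.81°.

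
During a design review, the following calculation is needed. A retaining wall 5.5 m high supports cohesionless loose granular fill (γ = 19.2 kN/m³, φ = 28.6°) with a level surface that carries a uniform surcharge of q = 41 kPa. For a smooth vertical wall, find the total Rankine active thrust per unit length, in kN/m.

182 kN/m

K_a = tan²(45° − φ/2) = 0.3525.
Soil triangle: ½ K_a γ H² = 0.5×0.3525×19.2×5.5² = 102.4 kN/m.
Surcharge rectangle: K_a q H = 0.3525×41×5.5 = 79.50 kN/m.
Total = 102.4 + 79.50 = 181.9 kN/m.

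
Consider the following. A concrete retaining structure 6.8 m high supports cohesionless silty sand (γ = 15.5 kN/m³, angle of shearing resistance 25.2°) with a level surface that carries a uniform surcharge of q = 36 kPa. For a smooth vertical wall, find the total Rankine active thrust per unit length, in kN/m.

243 kN/m

K_a = tan²(45° − φ/2) = 0.4027.
Soil triangle: ½ K_a γ H² = 0.5×0.4027×15.5×6.8² = 144.3 kN/m.
Surcharge rectangle: K_a q H = 0.4027×36×6.8 = 98.59 kN/m.
Total = 144.3 + 98.59 = 242.9 kN/m.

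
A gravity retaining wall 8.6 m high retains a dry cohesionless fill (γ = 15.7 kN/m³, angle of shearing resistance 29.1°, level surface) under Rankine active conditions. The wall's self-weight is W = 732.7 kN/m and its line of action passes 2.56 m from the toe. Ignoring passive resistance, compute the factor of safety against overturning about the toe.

K_a = tan²(45° − 29.1°/2) = 0.3456.
P_a = ½K_aγH² = 0.5×0.3456×15.7×8.6² = 200.6 kN/m, acting at H/3 = 2.867 m above the base.
Overturning moment M_o = P_a × H/3 = 200.6 × 2.867 = 575.2.
Resisting moment M_r = W × 2.56 = 732.7 × 2.56 = 1876.
FS_overturning = M_r/M_o = 1876/575.2 = 3.261.

3.26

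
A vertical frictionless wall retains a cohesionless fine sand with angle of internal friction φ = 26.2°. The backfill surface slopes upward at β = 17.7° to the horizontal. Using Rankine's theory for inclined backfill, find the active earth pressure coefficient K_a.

K_a = cos β · (cos β − √(cos²β − cos²φ)) / (cos β + √(cos²β − cos²φ)).
cos β = 0.9527, cos φ = 0.8973, √(cos²β − cos²φ) = 0.3201.
K_a = 0.9527 × (0.9527 − 0.3201)/(0.9527 + 0.3201) = 0.4734.

0.473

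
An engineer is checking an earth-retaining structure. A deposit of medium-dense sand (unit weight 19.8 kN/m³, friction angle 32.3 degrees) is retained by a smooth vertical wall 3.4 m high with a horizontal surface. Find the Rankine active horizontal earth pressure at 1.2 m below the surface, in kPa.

K_a = (1 − sin φ)/(1 + sin φ) = 0.3035.
σ_h = K_a γ z = 0.3035 × 19.8 × 1.2 = 7.211 kPa.

7.21 kPa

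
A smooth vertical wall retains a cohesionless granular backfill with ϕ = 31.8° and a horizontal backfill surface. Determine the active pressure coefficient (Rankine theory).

0.310

K_a = (1 − sin φ)/(1 + sin φ) = (1 − sin 31.8°)/(1 + sin 31.8°) = 0.3098.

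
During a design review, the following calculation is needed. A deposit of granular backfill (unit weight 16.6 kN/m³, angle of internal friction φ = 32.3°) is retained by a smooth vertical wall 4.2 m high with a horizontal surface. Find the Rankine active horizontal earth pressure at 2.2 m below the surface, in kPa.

K_a = (1 − sin φ)/(1 + sin φ) = 0.3035.
σ_h = K_a γ z = 0.3035 × 16.6 × 2.2 = 11.08 kPa.

11.1 kPa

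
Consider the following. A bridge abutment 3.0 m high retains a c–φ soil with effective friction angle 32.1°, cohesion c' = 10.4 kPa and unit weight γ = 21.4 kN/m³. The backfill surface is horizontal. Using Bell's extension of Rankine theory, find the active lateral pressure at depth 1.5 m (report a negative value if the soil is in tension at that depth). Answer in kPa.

-1.68 kPa

K_a = (1 − sin φ)/(1 + sin φ) = 0.3060.
σ_a = K_a γ z − 2c√K_a = 0.3060×21.4×1.5 − 2×10.4×0.5532 = -1.683 kPa.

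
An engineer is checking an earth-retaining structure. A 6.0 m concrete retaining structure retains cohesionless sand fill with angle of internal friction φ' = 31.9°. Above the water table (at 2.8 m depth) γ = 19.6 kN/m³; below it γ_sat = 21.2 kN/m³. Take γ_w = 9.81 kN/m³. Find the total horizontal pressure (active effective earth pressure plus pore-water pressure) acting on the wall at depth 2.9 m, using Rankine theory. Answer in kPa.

K_a = (1 − sin φ)/(1 + sin φ) = 0.3085.
γ' = 21.2 − 9.81 = 11.39 kN/m³.
Effective vertical stress at 2.9 m: σ'_v = 19.6×2.8 + 11.39×0.100 = 56.02 kPa.
σ'_h = K_a σ'_v = 0.3085 × 56.02 = 17.28 kPa; u = γ_w × 0.100 = 0.9810 kPa.
Total σ_h = 17.28 + 0.9810 = 18.26 kPa.

18.3 kPa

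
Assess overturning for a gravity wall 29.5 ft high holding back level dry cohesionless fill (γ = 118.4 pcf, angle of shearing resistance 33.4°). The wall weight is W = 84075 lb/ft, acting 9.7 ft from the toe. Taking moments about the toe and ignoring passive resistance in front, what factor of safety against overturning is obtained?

5.55

K_a = tan²(45° − 33.4°/2) = 0.2899.
P_a = ½K_aγH² = 0.5×0.2899×118.4×29.5² = 14940 lb/ft, acting at H/3 = 9.833 ft above the base.
Overturning moment M_o = P_a × H/3 = 14940 × 9.833 = 146900.
Resisting moment M_r = W × 9.7 = 84075 × 9.7 = 815500.
FS_overturning = M_r/M_o = 815500/146900 = 5.553.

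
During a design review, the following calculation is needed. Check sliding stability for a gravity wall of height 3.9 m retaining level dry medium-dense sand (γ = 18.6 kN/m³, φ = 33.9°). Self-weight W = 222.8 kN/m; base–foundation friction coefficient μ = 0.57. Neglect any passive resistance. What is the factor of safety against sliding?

3.16

K_a = tan²(45° − 33.9°/2) = 0.2839.
P_a = ½K_aγH² = 0.5×0.2839×18.6×3.9² = 40.16 kN/m, acting at H/3 = 1.300 m above the base.
FS_sliding = μW / P_a = 0.57×222.8 / 40.16 = 3.162.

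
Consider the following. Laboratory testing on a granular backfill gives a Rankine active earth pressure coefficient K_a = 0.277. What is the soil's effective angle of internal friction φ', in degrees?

34.5°

K_a = tan²(45° − φ/2) ⇒ 45° − φ/2 = arctan(√0.277) = 27.76°.
φ = 2(45° − 27.76°) = 34.48°.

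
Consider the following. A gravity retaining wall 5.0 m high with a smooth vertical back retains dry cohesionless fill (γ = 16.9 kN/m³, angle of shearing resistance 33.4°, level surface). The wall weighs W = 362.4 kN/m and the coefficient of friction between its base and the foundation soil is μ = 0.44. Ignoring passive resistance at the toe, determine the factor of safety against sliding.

2.60

K_a = tan²(45° − 33.4°/2) = 0.2899.
P_a = ½K_aγH² = 0.5×0.2899×16.9×5.0² = 61.25 kN/m, acting at H/3 = 1.667 m above the base.
FS_sliding = μW / P_a = 0.44×362.4 / 61.25 = 2.604.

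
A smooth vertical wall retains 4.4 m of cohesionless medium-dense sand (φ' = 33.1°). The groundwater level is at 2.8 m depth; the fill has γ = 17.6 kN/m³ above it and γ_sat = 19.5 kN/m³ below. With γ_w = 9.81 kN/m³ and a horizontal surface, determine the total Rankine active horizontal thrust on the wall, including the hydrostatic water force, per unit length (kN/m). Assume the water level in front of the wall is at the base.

K_a = tan²(45° − φ/2) = 0.2936.
γ' = 19.5 − 9.81 = 9.690 kN/m³. Depth below WT = 1.6 m.
σ'_h at WT = K_a γ d_w = 14.47 kPa; at base = 14.47 + K_a γ' × 1.6 = 19.02 kPa.
P₁ (0–2.8 m) = ½×14.47×2.8 = 20.25. P₂ (2.8–4.4 m) = ½(14.47+19.02)×1.6 = 26.79.
P_w = ½ γ_w h₂² = 0.5×9.81×1.6² = 12.56. Total = 20.25+26.79+12.56 = 59.60 kN/m.

59.6 kN/m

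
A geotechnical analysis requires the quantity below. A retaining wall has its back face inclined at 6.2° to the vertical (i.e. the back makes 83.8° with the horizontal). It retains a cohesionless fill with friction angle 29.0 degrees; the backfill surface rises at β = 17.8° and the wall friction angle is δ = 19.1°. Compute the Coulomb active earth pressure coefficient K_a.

K_a = sin²(α+φ) / [sin²α · sin(α−δ) · (1 + √{sin(φ+δ)sin(φ−β) / (sin(α−δ)sin(α+β))})²].
With α = 83.8°, φ = 29.0°, δ = 19.1°, β = 17.8°: K_a = 0.4825.

0.482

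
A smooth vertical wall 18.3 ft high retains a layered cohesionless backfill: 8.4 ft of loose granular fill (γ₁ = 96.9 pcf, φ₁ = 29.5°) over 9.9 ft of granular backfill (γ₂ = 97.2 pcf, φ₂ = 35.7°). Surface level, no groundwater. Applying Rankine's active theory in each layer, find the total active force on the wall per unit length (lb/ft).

4530 lb/ft

K_a1 = tan²(45°−29.5°/2) = 0.3401; K_a2 = tan²(45°−35.7°/2) = 0.2630.
Layer 1: σ at base = K_a1 γ₁ h₁ = 276.8 psf; P₁ = ½×276.8×8.4 = 1163.
Layer 2: σ_v at top = γ₁h₁ = 814.0; σ_h top = K_a2×814.0 = 214.1; σ_h base = K_a2×(814.0+97.2×9.9) = 467.1.
P₂ = ½(214.1+467.1)×9.9 = 3372. Total P_a = 1163+3372 = 4535 lb/ft.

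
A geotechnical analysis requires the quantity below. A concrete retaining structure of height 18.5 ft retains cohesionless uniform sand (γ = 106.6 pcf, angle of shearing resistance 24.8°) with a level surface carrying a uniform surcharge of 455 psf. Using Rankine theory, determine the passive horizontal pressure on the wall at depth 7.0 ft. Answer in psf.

K_p = (1 + sin φ)/(1 − sin φ) = 2.445.
σ_v = γz + q = 106.6 × 7.0 + 455 = 1201 psf.
σ_h = K_p σ_v = 2.445 × 1201 = 2937 psf.

2940 psf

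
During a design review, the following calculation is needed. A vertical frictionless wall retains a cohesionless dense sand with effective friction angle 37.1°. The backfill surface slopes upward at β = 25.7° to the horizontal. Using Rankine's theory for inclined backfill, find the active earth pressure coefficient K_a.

K_a = cos β · (cos β − √(cos²β − cos²φ)) / (cos β + √(cos²β − cos²φ)).
cos β = 0.9011, cos φ = 0.7976, √(cos²β − cos²φ) = 0.4193.
K_a = 0.9011 × (0.9011 − 0.4193)/(0.9011 + 0.4193) = 0.3288.

0.329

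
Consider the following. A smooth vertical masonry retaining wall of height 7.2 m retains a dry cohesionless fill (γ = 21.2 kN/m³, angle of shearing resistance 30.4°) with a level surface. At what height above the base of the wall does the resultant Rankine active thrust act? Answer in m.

K_a = 0.3280.
The pressure distribution is triangular, so the resultant acts at H/3 above the base = 7.2/3 = 2.400 m.

2.40 m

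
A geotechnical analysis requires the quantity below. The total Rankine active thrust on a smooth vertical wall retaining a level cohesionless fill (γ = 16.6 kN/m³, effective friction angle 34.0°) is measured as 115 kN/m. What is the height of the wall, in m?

K_a = 0.2827. P_a = ½ K_a γ H² ⇒ H = √(2P_a/(K_a γ)).
H = √(2×115/(0.2827×16.6)) = 7.001 m.

7.00 m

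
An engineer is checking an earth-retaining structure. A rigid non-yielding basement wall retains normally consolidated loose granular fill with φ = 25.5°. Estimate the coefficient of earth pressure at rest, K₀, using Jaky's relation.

K₀ = 1 − sin φ' = 1 − sin 25.5° = 0.5695.

0.569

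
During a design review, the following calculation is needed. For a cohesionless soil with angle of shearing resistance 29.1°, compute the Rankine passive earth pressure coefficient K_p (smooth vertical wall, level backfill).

2.89

K_p = (1 + sin φ)/(1 − sin φ) = tan²(45° + 29.1°/2) = 2.894.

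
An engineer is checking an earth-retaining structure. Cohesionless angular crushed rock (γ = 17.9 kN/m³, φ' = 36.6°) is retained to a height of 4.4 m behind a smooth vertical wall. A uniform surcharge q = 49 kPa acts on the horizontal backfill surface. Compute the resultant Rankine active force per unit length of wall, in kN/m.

K_a = tan²(45° − φ/2) = 0.2530.
Soil triangle: ½ K_a γ H² = 0.5×0.2530×17.9×4.4² = 43.83 kN/m.
Surcharge rectangle: K_a q H = 0.2530×49×4.4 = 54.54 kN/m.
Total = 43.83 + 54.54 = 98.37 kN/m.

98.4 kN/m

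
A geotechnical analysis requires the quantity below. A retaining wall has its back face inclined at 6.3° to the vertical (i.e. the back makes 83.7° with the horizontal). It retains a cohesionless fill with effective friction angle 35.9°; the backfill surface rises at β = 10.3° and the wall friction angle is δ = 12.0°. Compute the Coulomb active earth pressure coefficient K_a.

K_a = sin²(α+φ) / [sin²α · sin(α−δ) · (1 + √{sin(φ+δ)sin(φ−β) / (sin(α−δ)sin(α+β))})²].
With α = 83.7°, φ = 35.9°, δ = 12.0°, β = 10.3°: K_a = 0.3221.

0.322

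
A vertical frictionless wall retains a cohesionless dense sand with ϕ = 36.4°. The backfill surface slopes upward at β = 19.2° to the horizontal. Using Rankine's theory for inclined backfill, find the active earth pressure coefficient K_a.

0.296

K_a = cos β · (cos β − √(cos²β − cos²φ)) / (cos β + √(cos²β − cos²φ)).
cos β = 0.9444, cos φ = 0.8049, √(cos²β − cos²φ) = 0.4940.
K_a = 0.9444 × (0.9444 − 0.4940)/(0.9444 + 0.4940) = 0.2957.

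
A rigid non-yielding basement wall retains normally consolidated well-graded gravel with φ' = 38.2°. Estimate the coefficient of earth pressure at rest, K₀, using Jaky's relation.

0.382

K₀ = 1 − sin φ' = 1 − sin 38.2° = 0.3816.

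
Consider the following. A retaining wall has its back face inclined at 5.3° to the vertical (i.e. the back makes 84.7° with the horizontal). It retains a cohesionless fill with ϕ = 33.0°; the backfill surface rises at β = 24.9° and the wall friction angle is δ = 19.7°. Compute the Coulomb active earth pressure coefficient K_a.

K_a = sin²(α+φ) / [sin²α · sin(α−δ) · (1 + √{sin(φ+δ)sin(φ−β) / (sin(α−δ)sin(α+β))})²].
With α = 84.7°, φ = 33.0°, δ = 19.7°, β = 24.9°: K_a = 0.4701.

0.470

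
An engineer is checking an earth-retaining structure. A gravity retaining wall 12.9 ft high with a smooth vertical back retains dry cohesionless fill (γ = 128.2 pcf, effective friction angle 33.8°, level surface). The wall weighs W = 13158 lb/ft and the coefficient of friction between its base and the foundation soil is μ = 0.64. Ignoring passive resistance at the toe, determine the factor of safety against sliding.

K_a = tan²(45° − 33.8°/2) = 0.2851.
P_a = ½K_aγH² = 0.5×0.2851×128.2×12.9² = 3041 lb/ft, acting at H/3 = 4.300 ft above the base.
FS_sliding = μW / P_a = 0.64×13158 / 3041 = 2.769.

2.77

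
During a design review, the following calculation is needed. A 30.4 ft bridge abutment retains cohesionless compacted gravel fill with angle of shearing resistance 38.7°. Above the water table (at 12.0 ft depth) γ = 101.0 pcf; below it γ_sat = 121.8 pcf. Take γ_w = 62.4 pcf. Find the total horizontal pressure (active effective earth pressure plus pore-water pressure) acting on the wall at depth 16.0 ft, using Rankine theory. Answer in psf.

584 psf

K_a = (1 − sin φ)/(1 + sin φ) = 0.2306.
γ' = 121.8 − 62.4 = 59.40 pcf.
Effective vertical stress at 16.0 ft: σ'_v = 101.0×12.0 + 59.40×4.00 = 1450 psf.
σ'_h = K_a σ'_v = 0.2306 × 1450 = 334.3 psf; u = γ_w × 4.00 = 249.6 psf.
Total σ_h = 334.3 + 249.6 = 583.9 psf.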